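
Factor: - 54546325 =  - 5^2*37^1*109^1*541^1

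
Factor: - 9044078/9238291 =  - 2^1*79^1 * 57241^1*9238291^( - 1 )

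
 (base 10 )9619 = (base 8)22623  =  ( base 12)5697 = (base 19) 17C5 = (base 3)111012021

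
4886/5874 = 2443/2937 = 0.83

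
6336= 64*99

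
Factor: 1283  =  1283^1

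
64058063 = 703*91121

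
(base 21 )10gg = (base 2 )10010110001101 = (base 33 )8RA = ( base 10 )9613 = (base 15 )2cad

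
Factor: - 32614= - 2^1*23^1*709^1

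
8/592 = 1/74 = 0.01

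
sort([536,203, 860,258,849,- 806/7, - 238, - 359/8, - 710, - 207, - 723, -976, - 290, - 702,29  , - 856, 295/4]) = [ - 976,-856, - 723,-710,-702, - 290, - 238,-207, - 806/7,-359/8, 29, 295/4, 203, 258, 536, 849  ,  860] 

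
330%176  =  154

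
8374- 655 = 7719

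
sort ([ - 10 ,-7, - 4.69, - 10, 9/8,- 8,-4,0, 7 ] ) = [-10, - 10, - 8, - 7, - 4.69, - 4,0, 9/8,  7 ]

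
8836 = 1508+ 7328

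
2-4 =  - 2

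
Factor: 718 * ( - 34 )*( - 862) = 21043144 = 2^3*17^1*359^1*431^1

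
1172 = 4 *293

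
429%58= 23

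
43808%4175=2058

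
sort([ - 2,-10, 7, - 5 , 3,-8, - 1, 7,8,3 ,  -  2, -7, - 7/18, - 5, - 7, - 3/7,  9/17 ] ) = [-10, - 8, - 7 , - 7, - 5, - 5, - 2, - 2, - 1, - 3/7,  -  7/18,9/17, 3, 3, 7,7,8] 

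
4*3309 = 13236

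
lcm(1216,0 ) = 0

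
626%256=114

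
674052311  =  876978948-202926637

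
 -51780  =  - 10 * 5178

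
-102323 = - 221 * 463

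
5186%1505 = 671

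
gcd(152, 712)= 8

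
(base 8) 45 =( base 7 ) 52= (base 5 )122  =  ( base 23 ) 1e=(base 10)37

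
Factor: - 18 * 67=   -  2^1*3^2*67^1 = - 1206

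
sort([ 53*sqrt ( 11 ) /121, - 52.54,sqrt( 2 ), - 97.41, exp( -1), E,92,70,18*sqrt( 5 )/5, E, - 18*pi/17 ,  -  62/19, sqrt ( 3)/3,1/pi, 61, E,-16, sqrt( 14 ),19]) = [ - 97.41,-52.54,-16,-18 * pi/17,-62/19,1/pi , exp( - 1),sqrt (3 )/3, sqrt(2),53*sqrt (11)/121,E,E,E, sqrt(14 ),18*sqrt( 5 ) /5,19, 61,70,92]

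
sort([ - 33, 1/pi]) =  [  -  33, 1/pi ] 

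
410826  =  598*687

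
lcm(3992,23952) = 23952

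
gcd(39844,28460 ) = 5692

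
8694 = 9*966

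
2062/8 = 257 + 3/4 = 257.75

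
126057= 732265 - 606208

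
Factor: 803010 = 2^1 * 3^1*5^1 * 13^1*29^1* 71^1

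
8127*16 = 130032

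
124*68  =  8432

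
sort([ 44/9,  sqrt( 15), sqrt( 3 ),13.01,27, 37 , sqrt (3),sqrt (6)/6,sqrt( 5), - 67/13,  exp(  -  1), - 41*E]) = [ - 41 * E, - 67/13, exp( - 1),sqrt( 6 )/6,sqrt( 3),sqrt(3), sqrt (5),sqrt(15 ),44/9, 13.01,27, 37]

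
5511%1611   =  678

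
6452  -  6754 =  - 302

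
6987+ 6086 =13073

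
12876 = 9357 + 3519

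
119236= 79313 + 39923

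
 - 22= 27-49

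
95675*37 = 3539975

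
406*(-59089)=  - 23990134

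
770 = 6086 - 5316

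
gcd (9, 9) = 9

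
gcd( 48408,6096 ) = 24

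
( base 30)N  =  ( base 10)23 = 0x17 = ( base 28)N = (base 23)10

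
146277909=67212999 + 79064910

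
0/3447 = 0 = 0.00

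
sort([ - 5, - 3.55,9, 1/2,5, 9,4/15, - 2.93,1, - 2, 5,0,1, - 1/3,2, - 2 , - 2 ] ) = [ - 5, - 3.55, - 2.93, - 2, - 2,-2, - 1/3,0 , 4/15,1/2, 1,1,2 , 5,5,9,9] 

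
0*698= 0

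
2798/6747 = 2798/6747 = 0.41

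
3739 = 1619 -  - 2120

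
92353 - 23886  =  68467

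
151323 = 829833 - 678510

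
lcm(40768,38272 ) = 1875328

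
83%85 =83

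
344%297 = 47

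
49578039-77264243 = - 27686204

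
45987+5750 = 51737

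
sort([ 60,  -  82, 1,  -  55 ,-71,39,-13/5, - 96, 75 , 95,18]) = [-96,-82,-71,-55, - 13/5,1,18,39, 60,75,95]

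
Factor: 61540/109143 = 2^2*3^(-2)*5^1*17^1 * 67^( - 1 ) = 340/603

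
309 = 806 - 497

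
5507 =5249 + 258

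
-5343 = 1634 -6977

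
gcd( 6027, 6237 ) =21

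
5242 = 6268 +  - 1026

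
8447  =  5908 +2539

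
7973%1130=63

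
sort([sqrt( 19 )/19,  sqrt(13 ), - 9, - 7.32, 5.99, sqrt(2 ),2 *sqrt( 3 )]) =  [ - 9, - 7.32 , sqrt( 19 ) /19,sqrt(2),  2*sqrt(3 ), sqrt(13 ), 5.99 ]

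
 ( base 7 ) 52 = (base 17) 23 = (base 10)37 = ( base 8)45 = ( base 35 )12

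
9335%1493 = 377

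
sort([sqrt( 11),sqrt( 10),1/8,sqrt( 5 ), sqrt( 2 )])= [ 1/8, sqrt(2 ),sqrt( 5),sqrt( 10 ),sqrt( 11)]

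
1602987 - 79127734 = -77524747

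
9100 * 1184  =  10774400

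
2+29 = 31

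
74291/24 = 74291/24 = 3095.46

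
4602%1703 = 1196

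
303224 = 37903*8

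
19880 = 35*568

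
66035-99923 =  -  33888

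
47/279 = 47/279= 0.17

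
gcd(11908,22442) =458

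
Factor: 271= 271^1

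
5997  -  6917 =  - 920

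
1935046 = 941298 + 993748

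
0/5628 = 0= 0.00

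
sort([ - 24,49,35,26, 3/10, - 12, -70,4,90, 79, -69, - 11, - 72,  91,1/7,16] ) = [ - 72, - 70, - 69,  -  24,- 12, - 11,1/7, 3/10,4, 16, 26,35,49, 79,  90, 91 ]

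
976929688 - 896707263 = 80222425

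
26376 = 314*84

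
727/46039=727/46039 = 0.02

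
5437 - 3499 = 1938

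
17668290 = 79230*223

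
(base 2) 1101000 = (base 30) 3E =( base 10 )104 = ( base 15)6e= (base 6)252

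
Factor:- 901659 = -3^1*11^1*89^1*307^1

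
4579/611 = 7 + 302/611= 7.49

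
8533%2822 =67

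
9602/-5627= - 9602/5627 =-  1.71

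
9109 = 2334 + 6775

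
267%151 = 116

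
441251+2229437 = 2670688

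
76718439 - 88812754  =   - 12094315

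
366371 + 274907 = 641278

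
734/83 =8 + 70/83 =8.84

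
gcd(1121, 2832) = 59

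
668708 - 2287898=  - 1619190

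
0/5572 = 0 = 0.00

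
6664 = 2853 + 3811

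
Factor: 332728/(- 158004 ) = - 398/189 =- 2^1*3^ ( - 3)*7^(  -  1) * 199^1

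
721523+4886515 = 5608038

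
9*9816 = 88344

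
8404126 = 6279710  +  2124416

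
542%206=130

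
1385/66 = 1385/66 = 20.98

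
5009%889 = 564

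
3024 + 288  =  3312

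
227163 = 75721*3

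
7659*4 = 30636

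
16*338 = 5408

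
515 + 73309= 73824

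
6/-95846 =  - 1 + 47920/47923  =  - 0.00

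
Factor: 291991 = 7^2*59^1*101^1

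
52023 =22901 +29122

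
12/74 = 6/37=0.16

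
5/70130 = 1/14026 = 0.00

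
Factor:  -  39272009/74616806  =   - 2^(  -  1 )*7^1*11^ ( - 1 )*31^1  *137^1 * 1321^1*3391673^( - 1) 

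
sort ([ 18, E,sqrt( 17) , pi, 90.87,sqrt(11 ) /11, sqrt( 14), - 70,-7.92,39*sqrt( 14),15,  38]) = [ - 70, - 7.92, sqrt ( 11)/11, E, pi, sqrt( 14) , sqrt( 17 ), 15,18, 38,90.87 , 39*sqrt(14)]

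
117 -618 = - 501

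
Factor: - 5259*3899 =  - 3^1*7^1*557^1 * 1753^1  =  -20504841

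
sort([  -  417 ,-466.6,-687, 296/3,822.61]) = [ - 687, - 466.6,- 417, 296/3,822.61]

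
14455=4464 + 9991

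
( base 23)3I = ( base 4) 1113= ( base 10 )87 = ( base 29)30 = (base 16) 57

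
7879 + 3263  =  11142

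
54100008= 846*63948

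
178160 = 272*655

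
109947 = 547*201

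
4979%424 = 315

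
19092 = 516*37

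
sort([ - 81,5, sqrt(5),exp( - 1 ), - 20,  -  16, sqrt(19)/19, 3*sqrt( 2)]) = [  -  81, - 20, - 16, sqrt(19) /19, exp(  -  1) , sqrt( 5 ), 3 * sqrt(2),5]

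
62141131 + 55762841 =117903972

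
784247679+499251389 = 1283499068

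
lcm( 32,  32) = 32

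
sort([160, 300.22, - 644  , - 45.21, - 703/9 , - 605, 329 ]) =[ - 644,-605, - 703/9, - 45.21, 160,300.22, 329 ] 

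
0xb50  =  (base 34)2H6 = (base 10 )2896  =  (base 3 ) 10222021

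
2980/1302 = 1490/651 = 2.29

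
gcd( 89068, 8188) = 4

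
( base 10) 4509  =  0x119d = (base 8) 10635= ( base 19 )C96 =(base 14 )1901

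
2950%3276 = 2950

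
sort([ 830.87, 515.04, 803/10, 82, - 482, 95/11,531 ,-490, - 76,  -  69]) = [ - 490 , - 482, - 76, - 69, 95/11, 803/10,82,515.04, 531, 830.87]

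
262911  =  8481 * 31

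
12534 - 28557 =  - 16023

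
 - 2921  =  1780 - 4701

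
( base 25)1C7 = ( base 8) 1644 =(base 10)932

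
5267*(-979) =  - 5156393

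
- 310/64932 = - 155/32466 = - 0.00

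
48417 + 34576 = 82993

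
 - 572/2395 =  - 572/2395  =  - 0.24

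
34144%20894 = 13250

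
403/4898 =13/158 = 0.08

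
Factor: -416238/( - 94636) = 519/118 =2^( - 1) * 3^1*59^( - 1)*173^1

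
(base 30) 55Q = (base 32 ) 4I4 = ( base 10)4676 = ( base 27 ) 6b5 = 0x1244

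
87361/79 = 1105+66/79 = 1105.84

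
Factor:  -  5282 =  -2^1 * 19^1 * 139^1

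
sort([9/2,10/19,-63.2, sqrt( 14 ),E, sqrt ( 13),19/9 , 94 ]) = [-63.2,10/19, 19/9, E, sqrt(13), sqrt (14 )  ,  9/2, 94]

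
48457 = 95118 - 46661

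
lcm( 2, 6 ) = 6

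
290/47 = 290/47  =  6.17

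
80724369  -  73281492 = 7442877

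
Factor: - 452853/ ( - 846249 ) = 3^1* 29^( - 1)*67^1 * 71^( - 1 )*137^ (-1 )*751^1 = 150951/282083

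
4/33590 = 2/16795=0.00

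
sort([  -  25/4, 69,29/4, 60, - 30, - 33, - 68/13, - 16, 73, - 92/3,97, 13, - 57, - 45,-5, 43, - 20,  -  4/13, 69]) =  [ - 57, - 45, - 33, - 92/3, - 30, - 20, - 16, -25/4, - 68/13 , -5, - 4/13,29/4,13,  43,60, 69 , 69,  73,97] 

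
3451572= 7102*486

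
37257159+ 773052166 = 810309325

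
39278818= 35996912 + 3281906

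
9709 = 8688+1021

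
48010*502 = 24101020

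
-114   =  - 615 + 501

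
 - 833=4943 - 5776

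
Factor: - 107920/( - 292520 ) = 38/103= 2^1*19^1*103^(-1 ) 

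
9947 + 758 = 10705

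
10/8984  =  5/4492 =0.00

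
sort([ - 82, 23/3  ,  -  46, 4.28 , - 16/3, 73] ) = [ - 82, - 46, - 16/3, 4.28, 23/3, 73 ] 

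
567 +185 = 752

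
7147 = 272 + 6875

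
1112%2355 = 1112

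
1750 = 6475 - 4725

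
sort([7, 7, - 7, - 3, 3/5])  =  [ - 7, - 3, 3/5, 7, 7 ]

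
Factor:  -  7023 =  - 3^1* 2341^1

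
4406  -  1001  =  3405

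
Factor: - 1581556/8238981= -2^2*3^( - 1)*271^1 * 1459^1*2746327^ ( - 1)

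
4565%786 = 635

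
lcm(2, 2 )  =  2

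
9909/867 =3303/289 = 11.43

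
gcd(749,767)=1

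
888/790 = 444/395  =  1.12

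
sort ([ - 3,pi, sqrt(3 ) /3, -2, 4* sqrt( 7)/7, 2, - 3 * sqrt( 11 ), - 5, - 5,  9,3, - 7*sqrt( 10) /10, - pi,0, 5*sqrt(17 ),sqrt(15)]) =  [ - 3 * sqrt (11),  -  5,-5, - pi,-3, - 7*sqrt( 10 )/10,-2,  0,sqrt( 3 ) /3,4*sqrt( 7 ) /7, 2, 3, pi,  sqrt( 15)  ,  9,5*sqrt( 17 ) ] 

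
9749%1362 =215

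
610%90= 70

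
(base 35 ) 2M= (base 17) 57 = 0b1011100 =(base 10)92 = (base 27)3b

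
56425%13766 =1361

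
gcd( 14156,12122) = 2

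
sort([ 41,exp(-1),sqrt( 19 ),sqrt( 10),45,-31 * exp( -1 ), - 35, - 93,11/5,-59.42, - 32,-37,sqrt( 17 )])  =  [-93,-59.42,-37, - 35, - 32,  -  31*exp(-1),  exp ( - 1),11/5,sqrt( 10 ), sqrt( 17),sqrt( 19), 41, 45 ] 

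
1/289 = 1/289 = 0.00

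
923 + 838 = 1761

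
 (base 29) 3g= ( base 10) 103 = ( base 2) 1100111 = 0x67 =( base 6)251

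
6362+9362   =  15724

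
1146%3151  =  1146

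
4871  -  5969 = - 1098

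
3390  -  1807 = 1583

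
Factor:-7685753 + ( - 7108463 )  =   - 14794216 = - 2^3*17^1*181^1 * 601^1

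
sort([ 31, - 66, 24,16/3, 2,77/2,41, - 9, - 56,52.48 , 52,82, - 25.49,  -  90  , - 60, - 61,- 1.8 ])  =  [ - 90, - 66, - 61 , - 60, - 56, - 25.49,-9, - 1.8, 2,16/3,24, 31 , 77/2,  41  ,  52,52.48,82 ]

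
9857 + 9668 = 19525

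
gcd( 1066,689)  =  13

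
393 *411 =161523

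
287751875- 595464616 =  -307712741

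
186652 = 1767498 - 1580846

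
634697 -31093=603604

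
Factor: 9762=2^1 * 3^1*1627^1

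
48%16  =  0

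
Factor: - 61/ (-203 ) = 7^(-1)*29^(  -  1 )* 61^1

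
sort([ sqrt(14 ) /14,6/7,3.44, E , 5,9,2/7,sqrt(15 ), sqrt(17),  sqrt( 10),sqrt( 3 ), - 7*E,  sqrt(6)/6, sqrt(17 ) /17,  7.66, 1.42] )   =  [-7*E,sqrt( 17 )/17,sqrt(14 )/14,2/7,sqrt( 6 ) /6,6/7,1.42,sqrt( 3 ), E,sqrt ( 10), 3.44, sqrt(15 ),sqrt( 17),5,7.66,  9]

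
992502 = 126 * 7877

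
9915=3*3305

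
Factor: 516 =2^2*3^1 *43^1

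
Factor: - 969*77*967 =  - 72150771 = -3^1 * 7^1*11^1*17^1*19^1 * 967^1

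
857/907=857/907 =0.94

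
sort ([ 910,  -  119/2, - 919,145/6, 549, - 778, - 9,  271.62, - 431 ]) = [ - 919,-778,-431, - 119/2,-9, 145/6,271.62,549,910 ]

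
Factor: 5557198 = 2^1*17^1*73^1*2239^1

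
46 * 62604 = 2879784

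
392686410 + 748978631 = 1141665041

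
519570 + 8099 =527669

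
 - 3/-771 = 1/257 = 0.00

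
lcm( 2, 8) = 8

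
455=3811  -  3356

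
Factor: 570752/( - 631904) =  - 2^2*7^1*31^(-1 )=-28/31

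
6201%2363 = 1475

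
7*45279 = 316953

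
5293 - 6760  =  - 1467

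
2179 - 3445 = -1266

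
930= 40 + 890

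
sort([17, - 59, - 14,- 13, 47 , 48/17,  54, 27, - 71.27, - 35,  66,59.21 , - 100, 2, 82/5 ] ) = [ - 100, - 71.27, - 59, - 35, - 14,  -  13, 2, 48/17, 82/5 , 17 , 27,47, 54, 59.21 , 66] 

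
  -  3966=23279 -27245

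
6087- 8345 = -2258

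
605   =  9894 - 9289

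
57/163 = 57/163 = 0.35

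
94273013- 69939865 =24333148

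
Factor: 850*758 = 2^2*5^2*17^1*379^1 = 644300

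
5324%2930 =2394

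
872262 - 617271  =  254991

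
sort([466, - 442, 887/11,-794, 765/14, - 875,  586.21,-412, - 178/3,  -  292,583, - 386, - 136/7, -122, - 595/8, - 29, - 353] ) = [  -  875,-794,- 442,-412,  -  386,-353 , - 292,-122, - 595/8, -178/3, - 29, - 136/7,765/14,887/11,466, 583,586.21] 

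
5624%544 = 184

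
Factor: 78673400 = 2^3*5^2*13^1*30259^1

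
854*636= 543144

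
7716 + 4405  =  12121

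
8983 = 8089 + 894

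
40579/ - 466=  - 88+ 429/466 = -87.08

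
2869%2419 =450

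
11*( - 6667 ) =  - 73337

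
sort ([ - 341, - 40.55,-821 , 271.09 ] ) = [ - 821, - 341, - 40.55 , 271.09]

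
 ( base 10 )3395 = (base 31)3GG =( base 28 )497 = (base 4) 311003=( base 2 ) 110101000011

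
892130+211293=1103423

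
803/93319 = 803/93319 = 0.01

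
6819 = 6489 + 330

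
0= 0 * 28362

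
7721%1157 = 779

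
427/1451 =427/1451= 0.29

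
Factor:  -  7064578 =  - 2^1*3532289^1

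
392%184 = 24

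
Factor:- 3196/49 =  - 2^2*7^( - 2)*17^1*47^1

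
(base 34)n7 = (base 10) 789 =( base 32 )OL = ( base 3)1002020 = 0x315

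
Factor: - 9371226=-2^1*3^1*491^1 * 3181^1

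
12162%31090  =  12162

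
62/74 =31/37 = 0.84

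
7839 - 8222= - 383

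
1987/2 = 1987/2 = 993.50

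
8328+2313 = 10641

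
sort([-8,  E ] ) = [-8 , E ] 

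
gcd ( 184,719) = 1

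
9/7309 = 9/7309  =  0.00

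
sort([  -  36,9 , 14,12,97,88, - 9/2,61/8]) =[ - 36, - 9/2, 61/8,  9,12, 14, 88,  97 ] 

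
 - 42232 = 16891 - 59123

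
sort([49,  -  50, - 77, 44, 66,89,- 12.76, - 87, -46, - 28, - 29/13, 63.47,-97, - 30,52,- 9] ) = [-97, - 87, - 77, - 50,  -  46, - 30, - 28, - 12.76, - 9,-29/13,44,49,52,63.47,66, 89]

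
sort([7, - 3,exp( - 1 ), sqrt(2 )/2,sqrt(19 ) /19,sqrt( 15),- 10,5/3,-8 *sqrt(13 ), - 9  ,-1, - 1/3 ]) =[ - 8*sqrt( 13 ), - 10,  -  9, - 3, - 1, - 1/3,sqrt( 19 ) /19, exp( - 1 ),  sqrt( 2 ) /2,5/3,sqrt( 15 ),  7]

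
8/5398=4/2699 =0.00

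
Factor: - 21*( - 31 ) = 651 = 3^1*7^1*31^1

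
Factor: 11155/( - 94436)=- 2^( - 2 )*5^1*23^1*97^1 * 23609^(- 1 ) 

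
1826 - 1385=441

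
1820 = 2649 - 829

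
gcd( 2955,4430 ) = 5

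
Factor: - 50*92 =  - 4600 =- 2^3*5^2 * 23^1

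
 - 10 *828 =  - 8280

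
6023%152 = 95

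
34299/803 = 34299/803=42.71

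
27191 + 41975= 69166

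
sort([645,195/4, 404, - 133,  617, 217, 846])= [ - 133, 195/4, 217 , 404, 617, 645, 846]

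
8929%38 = 37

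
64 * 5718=365952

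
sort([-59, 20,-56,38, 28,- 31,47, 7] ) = [ - 59,-56, - 31, 7, 20, 28,  38, 47]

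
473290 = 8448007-7974717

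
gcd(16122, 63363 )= 3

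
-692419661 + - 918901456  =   - 1611321117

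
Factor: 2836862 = 2^1* 7^1*97^1*2089^1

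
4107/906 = 4 + 161/302   =  4.53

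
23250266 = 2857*8138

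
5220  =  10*522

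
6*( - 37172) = -223032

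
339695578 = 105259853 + 234435725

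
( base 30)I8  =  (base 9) 668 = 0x224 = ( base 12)398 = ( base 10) 548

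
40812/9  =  13604/3 =4534.67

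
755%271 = 213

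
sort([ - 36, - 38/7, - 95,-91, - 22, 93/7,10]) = [ - 95, - 91, - 36 ,-22,-38/7, 10, 93/7 ] 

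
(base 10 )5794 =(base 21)D2J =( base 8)13242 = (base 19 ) g0i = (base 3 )21221121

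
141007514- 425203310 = - 284195796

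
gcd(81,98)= 1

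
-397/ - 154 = 2 + 89/154 = 2.58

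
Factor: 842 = 2^1*421^1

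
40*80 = 3200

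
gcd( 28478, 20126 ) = 58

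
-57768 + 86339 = 28571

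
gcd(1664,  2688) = 128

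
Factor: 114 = 2^1 * 3^1*19^1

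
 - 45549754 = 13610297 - 59160051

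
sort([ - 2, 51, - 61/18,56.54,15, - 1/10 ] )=[ - 61/18, - 2, - 1/10,15, 51,56.54]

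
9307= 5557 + 3750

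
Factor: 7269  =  3^1 * 2423^1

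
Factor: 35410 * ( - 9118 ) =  - 322868380 = - 2^2*5^1*47^1*97^1*3541^1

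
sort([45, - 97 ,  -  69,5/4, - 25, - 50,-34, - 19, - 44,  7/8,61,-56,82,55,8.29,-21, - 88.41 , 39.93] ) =[ - 97,-88.41,-69, - 56, - 50, - 44, - 34, - 25, - 21, - 19,7/8,5/4,8.29, 39.93,45,55,61,82]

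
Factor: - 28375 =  -5^3*227^1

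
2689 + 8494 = 11183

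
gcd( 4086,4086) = 4086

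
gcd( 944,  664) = 8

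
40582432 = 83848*484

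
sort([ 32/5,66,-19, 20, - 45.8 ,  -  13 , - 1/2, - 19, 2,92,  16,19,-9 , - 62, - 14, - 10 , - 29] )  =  [ - 62, - 45.8, - 29 , - 19, - 19, - 14, - 13,-10 , - 9,  -  1/2,  2,32/5,16, 19, 20 , 66,92]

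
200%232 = 200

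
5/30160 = 1/6032 = 0.00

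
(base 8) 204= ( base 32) 44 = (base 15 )8c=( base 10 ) 132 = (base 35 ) 3r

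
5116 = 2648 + 2468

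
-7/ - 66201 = 7/66201=0.00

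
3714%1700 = 314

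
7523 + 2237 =9760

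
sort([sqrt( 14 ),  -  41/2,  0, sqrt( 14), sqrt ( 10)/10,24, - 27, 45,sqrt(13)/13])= [ - 27, - 41/2,  0, sqrt( 13) /13,sqrt(10)/10, sqrt( 14 ),sqrt( 14),24,  45]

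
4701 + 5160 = 9861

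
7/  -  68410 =-1 + 68403/68410  =  -  0.00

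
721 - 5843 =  - 5122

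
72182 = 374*193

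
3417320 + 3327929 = 6745249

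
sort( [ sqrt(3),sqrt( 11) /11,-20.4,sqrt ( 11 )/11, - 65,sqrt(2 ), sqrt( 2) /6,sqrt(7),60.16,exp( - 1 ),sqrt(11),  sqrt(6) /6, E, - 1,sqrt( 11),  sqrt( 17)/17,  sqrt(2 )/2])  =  [ - 65, - 20.4, - 1, sqrt(2 )/6 , sqrt( 17)/17,sqrt(11)/11,sqrt( 11) /11 , exp( - 1 ),sqrt(6 ) /6 , sqrt(2)/2,sqrt ( 2 ),sqrt(3 ) , sqrt ( 7 ),E,  sqrt( 11),sqrt( 11),60.16 ]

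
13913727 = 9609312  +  4304415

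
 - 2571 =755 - 3326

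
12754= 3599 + 9155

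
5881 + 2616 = 8497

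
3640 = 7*520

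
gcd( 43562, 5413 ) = 1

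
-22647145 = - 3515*6443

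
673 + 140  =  813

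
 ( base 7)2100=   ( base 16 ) 2df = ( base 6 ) 3223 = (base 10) 735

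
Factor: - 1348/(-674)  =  2^1 =2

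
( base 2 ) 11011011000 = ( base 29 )22C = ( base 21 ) 3k9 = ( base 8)3330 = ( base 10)1752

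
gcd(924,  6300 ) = 84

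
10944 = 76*144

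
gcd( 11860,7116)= 2372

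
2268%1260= 1008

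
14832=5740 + 9092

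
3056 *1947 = 5950032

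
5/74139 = 5/74139  =  0.00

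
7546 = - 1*( - 7546)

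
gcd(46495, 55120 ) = 5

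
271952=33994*8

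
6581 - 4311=2270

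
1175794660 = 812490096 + 363304564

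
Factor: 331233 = 3^1*7^1*15773^1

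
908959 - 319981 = 588978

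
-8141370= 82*(-99285) 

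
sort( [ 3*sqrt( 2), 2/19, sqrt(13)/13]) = [ 2/19, sqrt( 13)/13  ,  3*sqrt( 2 ) ]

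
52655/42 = 1253 + 29/42 =1253.69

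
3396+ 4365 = 7761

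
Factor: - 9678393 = - 3^3*358459^1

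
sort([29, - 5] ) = [ - 5,29 ] 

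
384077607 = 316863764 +67213843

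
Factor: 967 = 967^1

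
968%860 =108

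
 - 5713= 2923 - 8636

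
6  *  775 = 4650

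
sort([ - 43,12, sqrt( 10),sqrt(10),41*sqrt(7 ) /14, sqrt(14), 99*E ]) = [ - 43,sqrt(10), sqrt (10 ), sqrt(14), 41*sqrt( 7)/14,12,99*E ] 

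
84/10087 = 12/1441 = 0.01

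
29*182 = 5278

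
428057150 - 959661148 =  - 531603998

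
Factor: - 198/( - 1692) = 2^(-1)* 11^1*47^(- 1) = 11/94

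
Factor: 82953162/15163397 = 2^1*3^2 * 53^1*89^1*977^1*15163397^( - 1) 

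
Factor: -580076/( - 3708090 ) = 290038/1854045 = 2^1*3^ ( - 2 )*5^( - 1 ) * 7^1*20717^1 * 41201^ (-1)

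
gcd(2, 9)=1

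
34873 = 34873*1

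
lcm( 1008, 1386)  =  11088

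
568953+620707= 1189660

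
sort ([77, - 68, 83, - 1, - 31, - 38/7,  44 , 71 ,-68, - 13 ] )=[ - 68,-68, - 31, - 13  , - 38/7,  -  1, 44,71,  77, 83] 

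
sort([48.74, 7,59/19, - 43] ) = [ - 43,59/19,7,48.74]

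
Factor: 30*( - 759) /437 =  - 990/19  =  - 2^1*3^2*5^1*11^1*19^( - 1)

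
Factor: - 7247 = - 7247^1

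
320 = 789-469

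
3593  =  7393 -3800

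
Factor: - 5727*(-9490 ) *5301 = 2^1*3^3*5^1*13^1*19^1* 23^1*31^1 * 73^1*83^1 = 288105268230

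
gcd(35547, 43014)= 3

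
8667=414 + 8253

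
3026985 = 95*31863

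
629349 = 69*9121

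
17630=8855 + 8775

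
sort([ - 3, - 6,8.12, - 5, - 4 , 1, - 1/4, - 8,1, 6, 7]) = [ - 8, - 6,-5, - 4, - 3, - 1/4, 1, 1 , 6, 7, 8.12 ]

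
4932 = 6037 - 1105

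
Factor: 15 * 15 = 3^2*5^2 = 225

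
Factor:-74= - 2^1*37^1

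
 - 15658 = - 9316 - 6342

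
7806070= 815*9578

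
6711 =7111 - 400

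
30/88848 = 5/14808= 0.00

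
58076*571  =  33161396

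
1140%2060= 1140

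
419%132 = 23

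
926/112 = 463/56= 8.27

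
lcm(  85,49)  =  4165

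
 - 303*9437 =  -2859411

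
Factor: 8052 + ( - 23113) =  - 15061^1=-  15061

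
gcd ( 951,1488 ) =3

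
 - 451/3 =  - 151+2/3 = -  150.33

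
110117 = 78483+31634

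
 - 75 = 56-131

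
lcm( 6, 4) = 12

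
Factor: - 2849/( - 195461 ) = 407/27923 = 7^( - 1) * 11^1*37^1*3989^( - 1) 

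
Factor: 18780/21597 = 2^2 * 5^1 *23^(-1 )= 20/23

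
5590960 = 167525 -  - 5423435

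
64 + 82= 146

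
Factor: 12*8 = 96 = 2^5* 3^1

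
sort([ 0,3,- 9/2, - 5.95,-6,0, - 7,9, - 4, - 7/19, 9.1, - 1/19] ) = [- 7,-6,-5.95, - 9/2, - 4,-7/19,- 1/19,0, 0 , 3, 9,9.1]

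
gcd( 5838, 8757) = 2919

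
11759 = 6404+5355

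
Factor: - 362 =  - 2^1*181^1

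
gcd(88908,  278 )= 2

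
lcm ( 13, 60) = 780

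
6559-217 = 6342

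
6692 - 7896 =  -1204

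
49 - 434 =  - 385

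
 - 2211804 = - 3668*603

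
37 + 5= 42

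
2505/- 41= - 62 + 37/41 = - 61.10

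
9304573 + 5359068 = 14663641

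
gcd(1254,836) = 418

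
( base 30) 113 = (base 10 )933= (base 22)1K9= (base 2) 1110100101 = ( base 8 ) 1645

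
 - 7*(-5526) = 38682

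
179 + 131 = 310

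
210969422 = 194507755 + 16461667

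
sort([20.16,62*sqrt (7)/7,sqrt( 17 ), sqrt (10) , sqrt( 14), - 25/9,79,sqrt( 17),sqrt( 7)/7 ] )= [ -25/9, sqrt( 7)/7, sqrt( 10),sqrt( 14 ),sqrt( 17),sqrt(17),20.16,62*sqrt(7 )/7, 79 ] 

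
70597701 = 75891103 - 5293402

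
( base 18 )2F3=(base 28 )14p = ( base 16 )399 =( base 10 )921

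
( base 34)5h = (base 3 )20221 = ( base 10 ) 187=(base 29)6d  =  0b10111011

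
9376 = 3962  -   - 5414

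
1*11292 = 11292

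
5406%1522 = 840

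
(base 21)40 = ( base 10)84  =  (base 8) 124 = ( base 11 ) 77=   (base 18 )4c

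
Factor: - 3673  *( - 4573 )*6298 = 105785169442 = 2^1*17^1*47^1 * 67^1 * 269^1*3673^1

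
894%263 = 105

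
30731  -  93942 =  - 63211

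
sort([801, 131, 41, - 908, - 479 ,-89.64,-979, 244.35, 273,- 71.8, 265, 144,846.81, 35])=[ - 979, -908,-479, - 89.64 , - 71.8,35,41  ,  131,144,244.35,265, 273, 801, 846.81 ]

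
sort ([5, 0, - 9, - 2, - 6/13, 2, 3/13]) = [  -  9, - 2,-6/13, 0, 3/13, 2, 5]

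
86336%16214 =5266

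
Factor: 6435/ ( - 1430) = - 2^( - 1)*3^2 = - 9/2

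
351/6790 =351/6790 = 0.05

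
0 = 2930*0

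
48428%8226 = 7298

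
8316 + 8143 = 16459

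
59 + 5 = 64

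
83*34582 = 2870306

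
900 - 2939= - 2039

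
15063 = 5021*3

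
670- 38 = 632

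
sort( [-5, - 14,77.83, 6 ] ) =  [  -  14,-5, 6,77.83 ] 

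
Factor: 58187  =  31^1 * 1877^1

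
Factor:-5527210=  - 2^1*5^1*13^1 * 17^1 * 41^1 * 61^1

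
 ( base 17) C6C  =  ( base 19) 9HA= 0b110111111110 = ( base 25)5i7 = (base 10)3582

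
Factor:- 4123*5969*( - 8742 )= 2^1*3^1 * 7^1 * 19^1 *31^2* 47^2 * 127^1 = 215142254754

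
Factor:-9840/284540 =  - 12/347 =- 2^2 * 3^1*347^ ( - 1)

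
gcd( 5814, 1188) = 18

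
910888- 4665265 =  - 3754377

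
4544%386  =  298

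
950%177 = 65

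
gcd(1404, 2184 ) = 156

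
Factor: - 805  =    -  5^1*7^1*23^1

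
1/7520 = 1/7520  =  0.00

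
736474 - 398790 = 337684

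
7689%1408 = 649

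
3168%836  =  660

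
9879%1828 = 739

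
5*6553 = 32765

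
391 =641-250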